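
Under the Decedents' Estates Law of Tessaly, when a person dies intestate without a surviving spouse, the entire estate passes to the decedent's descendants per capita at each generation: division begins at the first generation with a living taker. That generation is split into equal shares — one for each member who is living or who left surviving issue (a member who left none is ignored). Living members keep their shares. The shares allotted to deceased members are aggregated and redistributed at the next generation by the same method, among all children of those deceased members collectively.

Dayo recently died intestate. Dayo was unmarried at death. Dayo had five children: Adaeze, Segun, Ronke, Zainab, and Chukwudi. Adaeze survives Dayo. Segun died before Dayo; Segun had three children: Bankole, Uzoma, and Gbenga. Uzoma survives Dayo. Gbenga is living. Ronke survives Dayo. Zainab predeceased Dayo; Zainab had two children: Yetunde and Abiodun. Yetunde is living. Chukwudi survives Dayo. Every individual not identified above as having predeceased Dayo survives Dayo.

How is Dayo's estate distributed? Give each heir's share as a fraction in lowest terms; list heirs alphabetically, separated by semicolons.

Abiodun 2/25; Adaeze 1/5; Bankole 2/25; Chukwudi 1/5; Gbenga 2/25; Ronke 1/5; Uzoma 2/25; Yetunde 2/25

There is no surviving spouse, so the entire estate passes to Dayo's descendants per capita at each generation.
At generation 1 (Adaeze, Segun, Ronke, Zainab, Chukwudi) there are 5 shares of (1)/5 = 1/5 each.
Living: Adaeze, Ronke, and Chukwudi — each takes 1/5.
Deceased: Segun and Zainab. Their combined 2/5 is pooled and carried to generation 2.
At generation 2 (Bankole, Uzoma, Gbenga, Yetunde, Abiodun) there are 5 shares of (2/5)/5 = 2/25 each.
Living: Bankole, Uzoma, Gbenga, Yetunde, and Abiodun — each takes 2/25.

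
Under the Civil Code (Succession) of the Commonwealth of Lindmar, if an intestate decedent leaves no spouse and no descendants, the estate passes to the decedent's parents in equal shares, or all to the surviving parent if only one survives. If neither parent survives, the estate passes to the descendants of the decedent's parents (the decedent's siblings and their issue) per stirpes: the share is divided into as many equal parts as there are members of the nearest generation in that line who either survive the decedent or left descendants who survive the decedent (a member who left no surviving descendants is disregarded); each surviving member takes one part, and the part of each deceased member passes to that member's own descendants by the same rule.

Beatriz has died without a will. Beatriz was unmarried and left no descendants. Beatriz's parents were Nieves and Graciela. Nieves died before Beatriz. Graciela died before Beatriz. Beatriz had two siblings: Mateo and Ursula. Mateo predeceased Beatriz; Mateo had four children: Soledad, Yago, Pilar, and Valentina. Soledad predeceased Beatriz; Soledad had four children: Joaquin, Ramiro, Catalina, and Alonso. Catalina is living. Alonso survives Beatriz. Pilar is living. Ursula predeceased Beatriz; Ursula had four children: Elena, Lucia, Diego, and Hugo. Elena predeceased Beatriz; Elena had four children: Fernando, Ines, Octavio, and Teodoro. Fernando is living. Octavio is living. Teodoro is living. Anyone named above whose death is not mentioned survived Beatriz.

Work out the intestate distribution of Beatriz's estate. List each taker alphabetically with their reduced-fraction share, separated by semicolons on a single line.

Alonso 1/32; Catalina 1/32; Diego 1/8; Fernando 1/32; Hugo 1/8; Ines 1/32; Joaquin 1/32; Lucia 1/8; Octavio 1/32; Pilar 1/8; Ramiro 1/32; Teodoro 1/32; Valentina 1/8; Yago 1/8

Neither parent survives and there are no descendants, so the estate passes to Beatriz's siblings and their issue per stirpes.
The estate is divided into 2 equal shares of 1/2 among Mateo, Ursula.
Mateo predeceased; the 1/2 allotted to Mateo's branch passes to Mateo's issue by representation.
The 1/2 is divided into 4 equal shares of 1/8 among Soledad, Yago, Pilar, Valentina.
Soledad predeceased; the 1/8 allotted to Soledad's branch passes to Soledad's issue by representation.
The 1/8 is divided into 4 equal shares of 1/32 among Joaquin, Ramiro, Catalina, Alonso.
Joaquin is living and takes 1/32.
Ramiro is living and takes 1/32.
Catalina is living and takes 1/32.
Alonso is living and takes 1/32.
Yago is living and takes 1/8.
Pilar is living and takes 1/8.
Valentina is living and takes 1/8.
Ursula predeceased; the 1/2 allotted to Ursula's branch passes to Ursula's issue by representation.
The 1/2 is divided into 4 equal shares of 1/8 among Elena, Lucia, Diego, Hugo.
Elena predeceased; the 1/8 allotted to Elena's branch passes to Elena's issue by representation.
The 1/8 is divided into 4 equal shares of 1/32 among Fernando, Ines, Octavio, Teodoro.
Fernando is living and takes 1/32.
Ines is living and takes 1/32.
Octavio is living and takes 1/32.
Teodoro is living and takes 1/32.
Lucia is living and takes 1/8.
Diego is living and takes 1/8.
Hugo is living and takes 1/8.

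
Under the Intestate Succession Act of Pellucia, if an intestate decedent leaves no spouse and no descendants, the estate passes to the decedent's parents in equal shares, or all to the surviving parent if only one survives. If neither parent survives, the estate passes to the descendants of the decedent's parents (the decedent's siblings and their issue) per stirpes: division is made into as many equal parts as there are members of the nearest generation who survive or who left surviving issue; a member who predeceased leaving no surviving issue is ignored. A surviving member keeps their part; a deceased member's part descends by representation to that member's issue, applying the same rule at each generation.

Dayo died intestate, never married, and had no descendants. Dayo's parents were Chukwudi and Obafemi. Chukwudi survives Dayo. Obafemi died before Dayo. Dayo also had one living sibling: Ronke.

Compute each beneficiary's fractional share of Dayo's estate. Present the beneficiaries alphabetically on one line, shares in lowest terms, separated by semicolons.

Chukwudi 1

Only one parent, Chukwudi, survives, so Chukwudi takes the entire estate. The siblings take nothing because a surviving parent has priority.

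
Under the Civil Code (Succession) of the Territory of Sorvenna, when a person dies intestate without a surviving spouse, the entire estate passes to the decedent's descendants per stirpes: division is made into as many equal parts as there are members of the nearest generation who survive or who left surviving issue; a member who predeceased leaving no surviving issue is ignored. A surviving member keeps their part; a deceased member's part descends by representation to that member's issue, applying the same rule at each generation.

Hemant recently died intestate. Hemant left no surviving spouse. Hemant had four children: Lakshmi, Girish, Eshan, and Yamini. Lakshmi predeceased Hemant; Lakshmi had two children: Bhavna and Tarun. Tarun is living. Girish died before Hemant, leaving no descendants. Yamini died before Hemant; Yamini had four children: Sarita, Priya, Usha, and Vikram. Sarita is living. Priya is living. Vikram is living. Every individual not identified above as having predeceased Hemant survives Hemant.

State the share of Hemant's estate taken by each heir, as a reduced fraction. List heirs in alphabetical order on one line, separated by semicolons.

There is no surviving spouse, so the entire estate passes to Hemant's descendants per stirpes.
Girish left no surviving issue, so that branch lapses and is disregarded.
The estate is divided into 3 equal shares of 1/3 among Lakshmi, Eshan, Yamini.
Lakshmi predeceased; the 1/3 allotted to Lakshmi's branch passes to Lakshmi's issue by representation.
The 1/3 is divided into 2 equal shares of 1/6 among Bhavna, Tarun.
Bhavna is living and takes 1/6.
Tarun is living and takes 1/6.
Eshan is living and takes 1/3.
Yamini predeceased; the 1/3 allotted to Yamini's branch passes to Yamini's issue by representation.
The 1/3 is divided into 4 equal shares of 1/12 among Sarita, Priya, Usha, Vikram.
Sarita is living and takes 1/12.
Priya is living and takes 1/12.
Usha is living and takes 1/12.
Vikram is living and takes 1/12.

Bhavna 1/6; Eshan 1/3; Priya 1/12; Sarita 1/12; Tarun 1/6; Usha 1/12; Vikram 1/12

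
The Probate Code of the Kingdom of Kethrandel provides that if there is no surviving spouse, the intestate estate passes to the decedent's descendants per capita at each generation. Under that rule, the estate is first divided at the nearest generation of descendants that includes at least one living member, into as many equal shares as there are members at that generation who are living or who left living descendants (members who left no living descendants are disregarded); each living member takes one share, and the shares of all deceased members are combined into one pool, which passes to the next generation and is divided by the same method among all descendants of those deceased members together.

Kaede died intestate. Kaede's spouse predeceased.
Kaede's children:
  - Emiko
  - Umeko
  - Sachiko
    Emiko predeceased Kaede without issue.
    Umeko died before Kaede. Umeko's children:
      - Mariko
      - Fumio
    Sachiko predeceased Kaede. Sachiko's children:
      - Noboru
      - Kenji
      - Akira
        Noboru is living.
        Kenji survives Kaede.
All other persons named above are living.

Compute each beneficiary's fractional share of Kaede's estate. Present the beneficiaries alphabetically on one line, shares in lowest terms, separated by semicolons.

There is no surviving spouse, so the entire estate passes to Kaede's descendants per capita at each generation.
No one at generation 1 (Umeko, Sachiko) is living; moving to the next generation.
At generation 2 (Mariko, Fumio, Noboru, Kenji, Akira) there are 5 shares of (1)/5 = 1/5 each.
Living: Mariko, Fumio, Noboru, Kenji, and Akira — each takes 1/5.

Akira 1/5; Fumio 1/5; Kenji 1/5; Mariko 1/5; Noboru 1/5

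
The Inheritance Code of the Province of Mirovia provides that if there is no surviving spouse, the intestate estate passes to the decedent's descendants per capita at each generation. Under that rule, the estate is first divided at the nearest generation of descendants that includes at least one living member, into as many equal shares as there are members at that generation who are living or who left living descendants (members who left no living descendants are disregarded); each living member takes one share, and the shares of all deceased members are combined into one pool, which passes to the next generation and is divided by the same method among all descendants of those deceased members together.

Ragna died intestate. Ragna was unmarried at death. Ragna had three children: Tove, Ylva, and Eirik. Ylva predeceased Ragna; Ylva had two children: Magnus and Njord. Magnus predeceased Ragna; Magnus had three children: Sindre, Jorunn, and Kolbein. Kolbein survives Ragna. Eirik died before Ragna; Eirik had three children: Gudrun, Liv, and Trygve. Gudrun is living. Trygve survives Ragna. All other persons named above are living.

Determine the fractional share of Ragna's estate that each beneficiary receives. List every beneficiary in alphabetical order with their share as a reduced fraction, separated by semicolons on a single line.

There is no surviving spouse, so the entire estate passes to Ragna's descendants per capita at each generation.
At generation 1 (Tove, Ylva, Eirik) there are 3 shares of (1)/3 = 1/3 each.
Living: Tove — each takes 1/3.
Deceased: Ylva and Eirik. Their combined 2/3 is pooled and carried to generation 2.
At generation 2 (Magnus, Njord, Gudrun, Liv, Trygve) there are 5 shares of (2/3)/5 = 2/15 each.
Living: Njord, Gudrun, Liv, and Trygve — each takes 2/15.
Deceased: Magnus. That 2/15 share is carried to generation 3.
At generation 3 (Sindre, Jorunn, Kolbein) there are 3 shares of (2/15)/3 = 2/45 each.
Living: Sindre, Jorunn, and Kolbein — each takes 2/45.

Gudrun 2/15; Jorunn 2/45; Kolbein 2/45; Liv 2/15; Njord 2/15; Sindre 2/45; Tove 1/3; Trygve 2/15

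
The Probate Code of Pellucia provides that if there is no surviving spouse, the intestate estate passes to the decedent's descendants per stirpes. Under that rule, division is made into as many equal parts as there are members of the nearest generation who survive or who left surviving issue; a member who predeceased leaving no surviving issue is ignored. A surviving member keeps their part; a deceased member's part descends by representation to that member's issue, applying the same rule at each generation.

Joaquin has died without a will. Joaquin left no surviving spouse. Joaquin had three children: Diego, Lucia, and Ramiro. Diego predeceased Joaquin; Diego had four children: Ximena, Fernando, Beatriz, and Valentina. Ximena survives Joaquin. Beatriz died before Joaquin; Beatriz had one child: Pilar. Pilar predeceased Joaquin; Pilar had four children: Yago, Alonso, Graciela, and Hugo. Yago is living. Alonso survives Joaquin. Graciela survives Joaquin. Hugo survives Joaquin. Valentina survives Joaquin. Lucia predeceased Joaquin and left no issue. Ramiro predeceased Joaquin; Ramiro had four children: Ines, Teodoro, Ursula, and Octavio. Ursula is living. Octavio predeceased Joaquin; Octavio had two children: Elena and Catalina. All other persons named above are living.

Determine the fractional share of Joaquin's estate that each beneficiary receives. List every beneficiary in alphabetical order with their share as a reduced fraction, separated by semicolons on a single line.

Alonso 1/32; Catalina 1/16; Elena 1/16; Fernando 1/8; Graciela 1/32; Hugo 1/32; Ines 1/8; Teodoro 1/8; Ursula 1/8; Valentina 1/8; Ximena 1/8; Yago 1/32

There is no surviving spouse, so the entire estate passes to Joaquin's descendants per stirpes.
Lucia left no surviving issue, so that branch lapses and is disregarded.
The estate is divided into 2 equal shares of 1/2 among Diego, Ramiro.
Diego predeceased; the 1/2 allotted to Diego's branch passes to Diego's issue by representation.
The 1/2 is divided into 4 equal shares of 1/8 among Ximena, Fernando, Beatriz, Valentina.
Ximena is living and takes 1/8.
Fernando is living and takes 1/8.
Beatriz predeceased; the 1/8 allotted to Beatriz's branch passes to Beatriz's issue by representation.
Pilar's line is the sole branch at this level, so the full 1/8 passes to Pilar's issue by representation.
The 1/8 is divided into 4 equal shares of 1/32 among Yago, Alonso, Graciela, Hugo.
Yago is living and takes 1/32.
Alonso is living and takes 1/32.
Graciela is living and takes 1/32.
Hugo is living and takes 1/32.
Valentina is living and takes 1/8.
Ramiro predeceased; the 1/2 allotted to Ramiro's branch passes to Ramiro's issue by representation.
The 1/2 is divided into 4 equal shares of 1/8 among Ines, Teodoro, Ursula, Octavio.
Ines is living and takes 1/8.
Teodoro is living and takes 1/8.
Ursula is living and takes 1/8.
Octavio predeceased; the 1/8 allotted to Octavio's branch passes to Octavio's issue by representation.
The 1/8 is divided into 2 equal shares of 1/16 among Elena, Catalina.
Elena is living and takes 1/16.
Catalina is living and takes 1/16.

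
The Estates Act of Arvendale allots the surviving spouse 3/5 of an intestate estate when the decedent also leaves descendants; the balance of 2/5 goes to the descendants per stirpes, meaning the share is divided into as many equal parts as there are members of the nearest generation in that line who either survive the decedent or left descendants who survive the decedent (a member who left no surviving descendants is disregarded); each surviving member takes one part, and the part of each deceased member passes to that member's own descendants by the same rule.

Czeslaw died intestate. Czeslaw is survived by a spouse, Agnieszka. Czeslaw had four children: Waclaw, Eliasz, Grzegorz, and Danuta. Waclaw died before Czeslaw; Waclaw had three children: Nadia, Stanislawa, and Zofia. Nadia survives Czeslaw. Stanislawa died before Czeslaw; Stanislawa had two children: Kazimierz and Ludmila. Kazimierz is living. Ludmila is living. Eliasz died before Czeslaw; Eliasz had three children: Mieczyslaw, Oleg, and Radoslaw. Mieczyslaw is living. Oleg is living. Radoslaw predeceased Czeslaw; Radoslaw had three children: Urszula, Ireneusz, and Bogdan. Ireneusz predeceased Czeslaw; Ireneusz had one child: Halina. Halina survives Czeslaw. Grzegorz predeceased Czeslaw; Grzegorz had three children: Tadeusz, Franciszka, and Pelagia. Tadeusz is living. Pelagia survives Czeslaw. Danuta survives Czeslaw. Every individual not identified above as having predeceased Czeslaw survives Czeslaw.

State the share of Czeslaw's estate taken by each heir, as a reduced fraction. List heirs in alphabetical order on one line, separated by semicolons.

Agnieszka, as surviving spouse, takes 3/5.
The remaining 2/5 passes to Czeslaw's descendants per stirpes.
The 2/5 is divided into 4 equal shares of 1/10 among Waclaw, Eliasz, Grzegorz, Danuta.
Waclaw predeceased; the 1/10 allotted to Waclaw's branch passes to Waclaw's issue by representation.
The 1/10 is divided into 3 equal shares of 1/30 among Nadia, Stanislawa, Zofia.
Nadia is living and takes 1/30.
Stanislawa predeceased; the 1/30 allotted to Stanislawa's branch passes to Stanislawa's issue by representation.
The 1/30 is divided into 2 equal shares of 1/60 among Kazimierz, Ludmila.
Kazimierz is living and takes 1/60.
Ludmila is living and takes 1/60.
Zofia is living and takes 1/30.
Eliasz predeceased; the 1/10 allotted to Eliasz's branch passes to Eliasz's issue by representation.
The 1/10 is divided into 3 equal shares of 1/30 among Mieczyslaw, Oleg, Radoslaw.
Mieczyslaw is living and takes 1/30.
Oleg is living and takes 1/30.
Radoslaw predeceased; the 1/30 allotted to Radoslaw's branch passes to Radoslaw's issue by representation.
The 1/30 is divided into 3 equal shares of 1/90 among Urszula, Ireneusz, Bogdan.
Urszula is living and takes 1/90.
Ireneusz predeceased; the 1/90 allotted to Ireneusz's branch passes to Ireneusz's issue by representation.
Halina is the sole taker at this level and receives the full 1/90.
Bogdan is living and takes 1/90.
Grzegorz predeceased; the 1/10 allotted to Grzegorz's branch passes to Grzegorz's issue by representation.
The 1/10 is divided into 3 equal shares of 1/30 among Tadeusz, Franciszka, Pelagia.
Tadeusz is living and takes 1/30.
Franciszka is living and takes 1/30.
Pelagia is living and takes 1/30.
Danuta is living and takes 1/10.

Agnieszka 3/5; Bogdan 1/90; Danuta 1/10; Franciszka 1/30; Halina 1/90; Kazimierz 1/60; Ludmila 1/60; Mieczyslaw 1/30; Nadia 1/30; Oleg 1/30; Pelagia 1/30; Tadeusz 1/30; Urszula 1/90; Zofia 1/30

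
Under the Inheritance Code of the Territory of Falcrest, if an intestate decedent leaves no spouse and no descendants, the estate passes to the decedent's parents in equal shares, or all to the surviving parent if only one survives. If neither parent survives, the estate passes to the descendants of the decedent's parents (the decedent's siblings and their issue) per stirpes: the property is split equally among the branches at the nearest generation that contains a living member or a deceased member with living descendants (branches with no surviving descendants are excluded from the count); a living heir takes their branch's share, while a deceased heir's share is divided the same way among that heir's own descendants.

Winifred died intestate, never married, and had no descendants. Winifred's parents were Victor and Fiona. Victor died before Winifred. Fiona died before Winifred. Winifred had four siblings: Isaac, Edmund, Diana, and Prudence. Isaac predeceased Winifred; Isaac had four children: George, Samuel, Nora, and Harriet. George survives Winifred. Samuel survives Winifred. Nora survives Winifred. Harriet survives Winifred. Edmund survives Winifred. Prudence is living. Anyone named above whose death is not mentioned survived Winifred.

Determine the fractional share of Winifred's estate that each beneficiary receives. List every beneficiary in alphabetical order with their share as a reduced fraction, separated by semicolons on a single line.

Neither parent survives and there are no descendants, so the estate passes to Winifred's siblings and their issue per stirpes.
The estate is divided into 4 equal shares of 1/4 among Isaac, Edmund, Diana, Prudence.
Isaac predeceased; the 1/4 allotted to Isaac's branch passes to Isaac's issue by representation.
The 1/4 is divided into 4 equal shares of 1/16 among George, Samuel, Nora, Harriet.
George is living and takes 1/16.
Samuel is living and takes 1/16.
Nora is living and takes 1/16.
Harriet is living and takes 1/16.
Edmund is living and takes 1/4.
Diana is living and takes 1/4.
Prudence is living and takes 1/4.

Diana 1/4; Edmund 1/4; George 1/16; Harriet 1/16; Nora 1/16; Prudence 1/4; Samuel 1/16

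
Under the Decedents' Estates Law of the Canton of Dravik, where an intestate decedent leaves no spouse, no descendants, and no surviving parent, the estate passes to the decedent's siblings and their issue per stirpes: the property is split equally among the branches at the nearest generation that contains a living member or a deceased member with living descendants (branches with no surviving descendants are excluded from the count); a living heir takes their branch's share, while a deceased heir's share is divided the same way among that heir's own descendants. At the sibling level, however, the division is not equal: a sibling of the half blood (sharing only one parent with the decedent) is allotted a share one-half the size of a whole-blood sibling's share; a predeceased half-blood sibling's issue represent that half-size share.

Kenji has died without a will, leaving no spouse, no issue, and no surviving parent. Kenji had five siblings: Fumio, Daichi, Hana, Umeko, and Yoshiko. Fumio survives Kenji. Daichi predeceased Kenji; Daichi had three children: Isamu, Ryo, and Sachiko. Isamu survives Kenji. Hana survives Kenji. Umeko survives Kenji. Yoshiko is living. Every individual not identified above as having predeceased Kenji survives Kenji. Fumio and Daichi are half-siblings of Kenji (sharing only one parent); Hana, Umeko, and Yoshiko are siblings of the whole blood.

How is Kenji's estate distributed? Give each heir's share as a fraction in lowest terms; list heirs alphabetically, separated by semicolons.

Fumio 1/8; Hana 1/4; Isamu 1/24; Ryo 1/24; Sachiko 1/24; Umeko 1/4; Yoshiko 1/4

No spouse, descendants, or parent survives, so the estate passes to Kenji's siblings per stirpes.
Half-blood siblings count for one-half the weight of whole-blood siblings at the initial division.
Dividing 1 in proportion to weights (total weight 4): Fumio (weight 1/2) → 1/8; Daichi (weight 1/2) → 1/8; Hana (weight 1) → 1/4; Umeko (weight 1) → 1/4; Yoshiko (weight 1) → 1/4.
Fumio is living and takes 1/8.
Daichi predeceased; the 1/8 allotted to Daichi's branch passes to Daichi's issue by representation.
The 1/8 is divided into 3 equal shares of 1/24 among Isamu, Ryo, Sachiko.
Isamu is living and takes 1/24.
Ryo is living and takes 1/24.
Sachiko is living and takes 1/24.
Hana is living and takes 1/4.
Umeko is living and takes 1/4.
Yoshiko is living and takes 1/4.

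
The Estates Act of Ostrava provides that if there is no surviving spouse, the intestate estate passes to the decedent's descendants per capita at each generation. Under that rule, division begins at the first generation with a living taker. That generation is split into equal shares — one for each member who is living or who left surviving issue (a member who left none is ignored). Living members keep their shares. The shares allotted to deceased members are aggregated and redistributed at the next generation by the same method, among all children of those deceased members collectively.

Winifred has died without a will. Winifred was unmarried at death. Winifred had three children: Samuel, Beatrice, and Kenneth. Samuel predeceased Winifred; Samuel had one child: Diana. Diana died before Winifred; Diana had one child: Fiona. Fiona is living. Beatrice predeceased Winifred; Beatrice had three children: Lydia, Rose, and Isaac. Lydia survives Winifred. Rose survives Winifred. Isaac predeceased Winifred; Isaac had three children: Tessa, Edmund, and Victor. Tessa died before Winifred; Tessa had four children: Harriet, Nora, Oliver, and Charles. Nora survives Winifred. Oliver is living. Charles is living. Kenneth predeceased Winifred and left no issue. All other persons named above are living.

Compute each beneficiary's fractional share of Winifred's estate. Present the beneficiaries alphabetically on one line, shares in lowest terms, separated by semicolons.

Charles 1/32; Edmund 1/8; Fiona 1/8; Harriet 1/32; Lydia 1/4; Nora 1/32; Oliver 1/32; Rose 1/4; Victor 1/8

There is no surviving spouse, so the entire estate passes to Winifred's descendants per capita at each generation.
No one at generation 1 (Samuel, Beatrice) is living; moving to the next generation.
At generation 2 (Diana, Lydia, Rose, Isaac) there are 4 shares of (1)/4 = 1/4 each.
Living: Lydia and Rose — each takes 1/4.
Deceased: Diana and Isaac. Their combined 1/2 is pooled and carried to generation 3.
At generation 3 (Fiona, Tessa, Edmund, Victor) there are 4 shares of (1/2)/4 = 1/8 each.
Living: Fiona, Edmund, and Victor — each takes 1/8.
Deceased: Tessa. That 1/8 share is carried to generation 4.
At generation 4 (Harriet, Nora, Oliver, Charles) there are 4 shares of (1/8)/4 = 1/32 each.
Living: Harriet, Nora, Oliver, and Charles — each takes 1/32.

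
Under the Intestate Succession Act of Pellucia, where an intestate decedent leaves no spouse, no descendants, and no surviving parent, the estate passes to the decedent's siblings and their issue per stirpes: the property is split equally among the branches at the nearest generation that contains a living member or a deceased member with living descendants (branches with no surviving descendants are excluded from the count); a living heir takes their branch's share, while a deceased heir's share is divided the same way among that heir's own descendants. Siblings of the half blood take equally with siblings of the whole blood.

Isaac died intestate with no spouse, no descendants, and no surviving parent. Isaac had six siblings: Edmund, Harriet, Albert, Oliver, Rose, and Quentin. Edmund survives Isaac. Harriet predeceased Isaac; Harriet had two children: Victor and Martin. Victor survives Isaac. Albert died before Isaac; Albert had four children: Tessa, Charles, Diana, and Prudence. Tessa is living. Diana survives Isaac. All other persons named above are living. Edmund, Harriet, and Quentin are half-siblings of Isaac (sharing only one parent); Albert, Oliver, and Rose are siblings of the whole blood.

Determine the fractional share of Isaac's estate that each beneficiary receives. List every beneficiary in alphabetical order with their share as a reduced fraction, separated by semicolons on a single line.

Charles 1/24; Diana 1/24; Edmund 1/6; Martin 1/12; Oliver 1/6; Prudence 1/24; Quentin 1/6; Rose 1/6; Tessa 1/24; Victor 1/12

No spouse, descendants, or parent survives, so the estate passes to Isaac's siblings per stirpes.
Half-blood and whole-blood siblings take equally under the stated rule.
The estate is divided into 6 equal shares of 1/6 among Edmund, Harriet, Albert, Oliver, Rose, Quentin.
Edmund is living and takes 1/6.
Harriet predeceased; the 1/6 allotted to Harriet's branch passes to Harriet's issue by representation.
The 1/6 is divided into 2 equal shares of 1/12 among Victor, Martin.
Victor is living and takes 1/12.
Martin is living and takes 1/12.
Albert predeceased; the 1/6 allotted to Albert's branch passes to Albert's issue by representation.
The 1/6 is divided into 4 equal shares of 1/24 among Tessa, Charles, Diana, Prudence.
Tessa is living and takes 1/24.
Charles is living and takes 1/24.
Diana is living and takes 1/24.
Prudence is living and takes 1/24.
Oliver is living and takes 1/6.
Rose is living and takes 1/6.
Quentin is living and takes 1/6.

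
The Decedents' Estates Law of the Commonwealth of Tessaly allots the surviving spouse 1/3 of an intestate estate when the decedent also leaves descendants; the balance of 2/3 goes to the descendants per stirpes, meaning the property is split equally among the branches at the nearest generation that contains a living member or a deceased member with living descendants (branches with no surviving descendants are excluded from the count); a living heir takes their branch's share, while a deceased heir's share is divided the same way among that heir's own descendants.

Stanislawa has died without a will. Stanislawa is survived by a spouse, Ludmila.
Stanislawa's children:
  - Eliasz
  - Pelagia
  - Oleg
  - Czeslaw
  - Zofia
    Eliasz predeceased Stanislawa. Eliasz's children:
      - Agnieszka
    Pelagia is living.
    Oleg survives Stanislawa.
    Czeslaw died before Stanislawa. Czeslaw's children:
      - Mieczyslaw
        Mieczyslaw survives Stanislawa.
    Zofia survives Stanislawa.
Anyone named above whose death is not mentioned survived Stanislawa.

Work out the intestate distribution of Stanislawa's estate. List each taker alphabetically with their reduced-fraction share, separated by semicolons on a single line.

Agnieszka 2/15; Ludmila 1/3; Mieczyslaw 2/15; Oleg 2/15; Pelagia 2/15; Zofia 2/15

Ludmila, as surviving spouse, takes 1/3.
The remaining 2/3 passes to Stanislawa's descendants per stirpes.
The 2/3 is divided into 5 equal shares of 2/15 among Eliasz, Pelagia, Oleg, Czeslaw, Zofia.
Eliasz predeceased; the 2/15 allotted to Eliasz's branch passes to Eliasz's issue by representation.
Agnieszka is the sole taker at this level and receives the full 2/15.
Pelagia is living and takes 2/15.
Oleg is living and takes 2/15.
Czeslaw predeceased; the 2/15 allotted to Czeslaw's branch passes to Czeslaw's issue by representation.
Mieczyslaw is the sole taker at this level and receives the full 2/15.
Zofia is living and takes 2/15.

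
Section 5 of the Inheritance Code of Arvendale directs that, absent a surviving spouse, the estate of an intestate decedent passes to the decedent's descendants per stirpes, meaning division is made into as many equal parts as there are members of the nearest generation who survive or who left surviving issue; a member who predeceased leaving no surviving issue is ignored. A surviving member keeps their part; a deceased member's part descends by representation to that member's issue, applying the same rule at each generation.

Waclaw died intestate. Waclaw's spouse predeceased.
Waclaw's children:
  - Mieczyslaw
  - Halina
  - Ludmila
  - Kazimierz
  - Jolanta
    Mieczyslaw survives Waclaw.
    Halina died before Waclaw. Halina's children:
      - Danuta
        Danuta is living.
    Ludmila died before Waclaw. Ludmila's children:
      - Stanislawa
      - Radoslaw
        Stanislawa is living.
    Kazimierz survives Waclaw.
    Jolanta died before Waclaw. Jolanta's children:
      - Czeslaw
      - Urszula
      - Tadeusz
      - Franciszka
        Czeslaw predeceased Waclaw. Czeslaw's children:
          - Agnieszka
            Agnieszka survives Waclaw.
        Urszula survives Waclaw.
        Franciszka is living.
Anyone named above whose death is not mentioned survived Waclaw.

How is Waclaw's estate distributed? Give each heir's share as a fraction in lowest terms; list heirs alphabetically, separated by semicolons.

Agnieszka 1/20; Danuta 1/5; Franciszka 1/20; Kazimierz 1/5; Mieczyslaw 1/5; Radoslaw 1/10; Stanislawa 1/10; Tadeusz 1/20; Urszula 1/20

There is no surviving spouse, so the entire estate passes to Waclaw's descendants per stirpes.
The estate is divided into 5 equal shares of 1/5 among Mieczyslaw, Halina, Ludmila, Kazimierz, Jolanta.
Mieczyslaw is living and takes 1/5.
Halina predeceased; the 1/5 allotted to Halina's branch passes to Halina's issue by representation.
Danuta is the sole taker at this level and receives the full 1/5.
Ludmila predeceased; the 1/5 allotted to Ludmila's branch passes to Ludmila's issue by representation.
The 1/5 is divided into 2 equal shares of 1/10 among Stanislawa, Radoslaw.
Stanislawa is living and takes 1/10.
Radoslaw is living and takes 1/10.
Kazimierz is living and takes 1/5.
Jolanta predeceased; the 1/5 allotted to Jolanta's branch passes to Jolanta's issue by representation.
The 1/5 is divided into 4 equal shares of 1/20 among Czeslaw, Urszula, Tadeusz, Franciszka.
Czeslaw predeceased; the 1/20 allotted to Czeslaw's branch passes to Czeslaw's issue by representation.
Agnieszka is the sole taker at this level and receives the full 1/20.
Urszula is living and takes 1/20.
Tadeusz is living and takes 1/20.
Franciszka is living and takes 1/20.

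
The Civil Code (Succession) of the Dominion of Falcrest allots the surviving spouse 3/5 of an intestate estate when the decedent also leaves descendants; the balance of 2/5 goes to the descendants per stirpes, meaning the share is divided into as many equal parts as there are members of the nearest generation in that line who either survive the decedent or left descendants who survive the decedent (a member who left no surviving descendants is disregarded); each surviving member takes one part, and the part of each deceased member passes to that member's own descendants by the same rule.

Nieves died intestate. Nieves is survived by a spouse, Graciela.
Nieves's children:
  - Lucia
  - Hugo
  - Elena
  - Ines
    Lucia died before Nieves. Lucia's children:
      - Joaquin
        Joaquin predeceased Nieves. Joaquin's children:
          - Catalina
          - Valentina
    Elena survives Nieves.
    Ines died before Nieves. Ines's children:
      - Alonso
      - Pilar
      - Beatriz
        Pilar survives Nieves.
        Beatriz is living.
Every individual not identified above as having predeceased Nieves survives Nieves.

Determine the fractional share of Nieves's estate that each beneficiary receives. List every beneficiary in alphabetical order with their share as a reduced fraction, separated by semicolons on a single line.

Graciela, as surviving spouse, takes 3/5.
The remaining 2/5 passes to Nieves's descendants per stirpes.
The 2/5 is divided into 4 equal shares of 1/10 among Lucia, Hugo, Elena, Ines.
Lucia predeceased; the 1/10 allotted to Lucia's branch passes to Lucia's issue by representation.
Joaquin's line is the sole branch at this level, so the full 1/10 passes to Joaquin's issue by representation.
The 1/10 is divided into 2 equal shares of 1/20 among Catalina, Valentina.
Catalina is living and takes 1/20.
Valentina is living and takes 1/20.
Hugo is living and takes 1/10.
Elena is living and takes 1/10.
Ines predeceased; the 1/10 allotted to Ines's branch passes to Ines's issue by representation.
The 1/10 is divided into 3 equal shares of 1/30 among Alonso, Pilar, Beatriz.
Alonso is living and takes 1/30.
Pilar is living and takes 1/30.
Beatriz is living and takes 1/30.

Alonso 1/30; Beatriz 1/30; Catalina 1/20; Elena 1/10; Graciela 3/5; Hugo 1/10; Pilar 1/30; Valentina 1/20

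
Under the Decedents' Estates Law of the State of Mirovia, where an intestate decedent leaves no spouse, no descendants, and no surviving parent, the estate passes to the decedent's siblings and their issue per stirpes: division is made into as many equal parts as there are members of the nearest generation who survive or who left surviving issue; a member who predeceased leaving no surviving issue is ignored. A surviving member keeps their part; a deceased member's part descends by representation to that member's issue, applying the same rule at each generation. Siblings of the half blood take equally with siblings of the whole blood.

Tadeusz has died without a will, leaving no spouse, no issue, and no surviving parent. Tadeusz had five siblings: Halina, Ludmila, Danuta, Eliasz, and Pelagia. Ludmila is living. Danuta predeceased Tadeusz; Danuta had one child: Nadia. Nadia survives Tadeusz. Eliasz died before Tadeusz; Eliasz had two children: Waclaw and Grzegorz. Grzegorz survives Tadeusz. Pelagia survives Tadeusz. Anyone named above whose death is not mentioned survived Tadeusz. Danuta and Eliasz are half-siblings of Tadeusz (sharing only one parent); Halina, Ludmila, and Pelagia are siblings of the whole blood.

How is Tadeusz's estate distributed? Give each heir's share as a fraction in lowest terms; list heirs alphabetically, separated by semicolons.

No spouse, descendants, or parent survives, so the estate passes to Tadeusz's siblings per stirpes.
Half-blood and whole-blood siblings take equally under the stated rule.
The estate is divided into 5 equal shares of 1/5 among Halina, Ludmila, Danuta, Eliasz, Pelagia.
Halina is living and takes 1/5.
Ludmila is living and takes 1/5.
Danuta predeceased; the 1/5 allotted to Danuta's branch passes to Danuta's issue by representation.
Nadia is the sole taker at this level and receives the full 1/5.
Eliasz predeceased; the 1/5 allotted to Eliasz's branch passes to Eliasz's issue by representation.
The 1/5 is divided into 2 equal shares of 1/10 among Waclaw, Grzegorz.
Waclaw is living and takes 1/10.
Grzegorz is living and takes 1/10.
Pelagia is living and takes 1/5.

Grzegorz 1/10; Halina 1/5; Ludmila 1/5; Nadia 1/5; Pelagia 1/5; Waclaw 1/10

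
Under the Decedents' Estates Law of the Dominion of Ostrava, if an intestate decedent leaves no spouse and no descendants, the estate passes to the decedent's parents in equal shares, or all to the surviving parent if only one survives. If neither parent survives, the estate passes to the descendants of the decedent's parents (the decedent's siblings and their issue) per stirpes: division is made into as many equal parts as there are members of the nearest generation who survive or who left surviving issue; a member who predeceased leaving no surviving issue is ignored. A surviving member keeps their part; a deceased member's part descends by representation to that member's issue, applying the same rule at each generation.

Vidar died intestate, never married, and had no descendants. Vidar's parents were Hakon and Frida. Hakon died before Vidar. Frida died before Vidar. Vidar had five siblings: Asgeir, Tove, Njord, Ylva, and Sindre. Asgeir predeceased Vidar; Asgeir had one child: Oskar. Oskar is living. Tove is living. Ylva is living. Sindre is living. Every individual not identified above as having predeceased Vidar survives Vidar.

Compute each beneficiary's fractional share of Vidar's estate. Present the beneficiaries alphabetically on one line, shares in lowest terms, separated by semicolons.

Neither parent survives and there are no descendants, so the estate passes to Vidar's siblings and their issue per stirpes.
The estate is divided into 5 equal shares of 1/5 among Asgeir, Tove, Njord, Ylva, Sindre.
Asgeir predeceased; the 1/5 allotted to Asgeir's branch passes to Asgeir's issue by representation.
Oskar is the sole taker at this level and receives the full 1/5.
Tove is living and takes 1/5.
Njord is living and takes 1/5.
Ylva is living and takes 1/5.
Sindre is living and takes 1/5.

Njord 1/5; Oskar 1/5; Sindre 1/5; Tove 1/5; Ylva 1/5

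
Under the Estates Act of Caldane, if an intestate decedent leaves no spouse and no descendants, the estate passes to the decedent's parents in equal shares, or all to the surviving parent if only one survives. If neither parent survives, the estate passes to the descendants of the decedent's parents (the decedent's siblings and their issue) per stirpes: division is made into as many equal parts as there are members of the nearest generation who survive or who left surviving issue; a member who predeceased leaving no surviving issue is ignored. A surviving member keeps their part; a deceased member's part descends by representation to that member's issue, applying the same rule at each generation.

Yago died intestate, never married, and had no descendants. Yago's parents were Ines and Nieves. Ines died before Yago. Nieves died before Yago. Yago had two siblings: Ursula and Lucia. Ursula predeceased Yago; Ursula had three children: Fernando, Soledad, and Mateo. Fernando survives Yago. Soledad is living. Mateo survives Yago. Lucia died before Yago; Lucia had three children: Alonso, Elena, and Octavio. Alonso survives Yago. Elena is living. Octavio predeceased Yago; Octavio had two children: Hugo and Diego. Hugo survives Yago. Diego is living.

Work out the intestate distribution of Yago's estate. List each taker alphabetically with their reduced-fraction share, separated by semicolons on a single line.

Alonso 1/6; Diego 1/12; Elena 1/6; Fernando 1/6; Hugo 1/12; Mateo 1/6; Soledad 1/6

Neither parent survives and there are no descendants, so the estate passes to Yago's siblings and their issue per stirpes.
The estate is divided into 2 equal shares of 1/2 among Ursula, Lucia.
Ursula predeceased; the 1/2 allotted to Ursula's branch passes to Ursula's issue by representation.
The 1/2 is divided into 3 equal shares of 1/6 among Fernando, Soledad, Mateo.
Fernando is living and takes 1/6.
Soledad is living and takes 1/6.
Mateo is living and takes 1/6.
Lucia predeceased; the 1/2 allotted to Lucia's branch passes to Lucia's issue by representation.
The 1/2 is divided into 3 equal shares of 1/6 among Alonso, Elena, Octavio.
Alonso is living and takes 1/6.
Elena is living and takes 1/6.
Octavio predeceased; the 1/6 allotted to Octavio's branch passes to Octavio's issue by representation.
The 1/6 is divided into 2 equal shares of 1/12 among Hugo, Diego.
Hugo is living and takes 1/12.
Diego is living and takes 1/12.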